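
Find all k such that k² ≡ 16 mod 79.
The square roots of 16 mod 79 are 4 and 75. Verify: 4² = 16 ≡ 16 mod 79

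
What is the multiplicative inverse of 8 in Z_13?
Since 13 is prime, by Fermat 8^(-1) ≡ 8^{11} ≡ 5 (mod 13). Verify: 8 × 5 = 40 ≡ 1 (mod 13)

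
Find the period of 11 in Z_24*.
Powers of 11 mod 24: 11^1≡11, 11^2≡1. ord_24(11) = 2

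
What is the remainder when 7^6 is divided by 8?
By repeated squaring mod 8: 7^{1}≡7, 7^{2}≡1, 7^{4}≡1. Then 7^{6} = 7^{4+2} ≡ 1 × 1 ≡ 1 mod 8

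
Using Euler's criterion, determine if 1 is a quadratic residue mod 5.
By Euler's criterion: 1^{2} ≡ 1 mod 5. Since this equals 1, 1 is a QR.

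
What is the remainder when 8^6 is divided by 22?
By repeated squaring mod 22: 8^{1}≡8, 8^{2}≡20, 8^{4}≡4. Then 8^{6} = 8^{4+2} ≡ 4 × 20 ≡ 14 mod 22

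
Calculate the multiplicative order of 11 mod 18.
Powers of 11 mod 18: 11^1≡11, 11^2≡13, 11^3≡17, 11^4≡7, 11^5≡5, 11^6≡1. Order = 6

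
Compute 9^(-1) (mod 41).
Since 41 is prime, by Fermat 9^(-1) ≡ 9^{39} ≡ 32 (mod 41). Verify: 9 × 32 = 288 ≡ 1 (mod 41)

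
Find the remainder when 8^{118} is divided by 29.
By Fermat: 8^{28} ≡ 1 mod 29. 118 = 4×28 + 6. So 8^{118} ≡ 8^{6} ≡ 13 mod 29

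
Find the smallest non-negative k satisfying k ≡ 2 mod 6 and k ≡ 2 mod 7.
M = 6 × 7 = 42. M₁ = 7, y₁ ≡ 1 mod 6. M₂ = 6, y₂ ≡ 6 mod 7. k = 2×7×1 + 2×6×6 ≡ 2 mod 42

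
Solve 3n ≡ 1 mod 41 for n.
Since 41 is prime, by Fermat 3^(-1) ≡ 3^{39} ≡ 14 mod 41. Verify: 3 × 14 = 42 ≡ 1 mod 41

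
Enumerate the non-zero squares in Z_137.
QRs mod 137: {1, 2, 4, 7, 8, 9, 11, 14, 15, 16, 17, 18, 19, 22, 25, 28, 30, 32, 34, 36, 37, 38, 39, 44, 49, 50, 56, 59, 60, 61, 63, 64, 65, 68, 69, 72, 73, 74, 76, 77, 78, 81, 87, 88, 93, 98, 99, 100, 101, 103, 105, 107, 109, 112, 115, 118, 119, 120, 121, 122, 123, 126, 128, 129, 130, 133, 135, 136}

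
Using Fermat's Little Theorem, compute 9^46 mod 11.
By Fermat: 9^{10} ≡ 1 (mod 11). 46 = 4×10 + 6. So 9^{46} ≡ 9^{6} ≡ 9 (mod 11)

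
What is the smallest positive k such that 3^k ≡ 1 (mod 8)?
Powers of 3 mod 8: 3^1≡3, 3^2≡1. ord_8(3) = 2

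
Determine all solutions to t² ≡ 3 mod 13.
The square roots of 3 mod 13 are 9 and 4. Verify: 9² = 81 ≡ 3 mod 13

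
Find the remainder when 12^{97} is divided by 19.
By Fermat: 12^{18} ≡ 1 (mod 19). 97 = 5×18 + 7. So 12^{97} ≡ 12^{7} ≡ 12 (mod 19)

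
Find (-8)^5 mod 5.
Using Fermat: (-8)^{4} ≡ 1 mod 5. 5 ≡ 1 mod 4. So (-8)^{5} ≡ (-8)^{1} ≡ 2 mod 5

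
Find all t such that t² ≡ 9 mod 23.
The square roots of 9 mod 23 are 3 and 20. Verify: 3² = 9 ≡ 9 mod 23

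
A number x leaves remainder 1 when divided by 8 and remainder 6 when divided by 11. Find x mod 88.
M = 8 × 11 = 88. M₁ = 11, y₁ ≡ 3 mod 8. M₂ = 8, y₂ ≡ 7 mod 11. x = 1×11×3 + 6×8×7 ≡ 17 mod 88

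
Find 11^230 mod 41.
Using Fermat: 11^{40} ≡ 1 mod 41. 230 ≡ 30 mod 40. So 11^{230} ≡ 11^{30} ≡ 32 mod 41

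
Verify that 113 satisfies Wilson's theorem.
(112)! mod 113 = 112. Since this equals -1 mod 113, Wilson confirms 113 is prime.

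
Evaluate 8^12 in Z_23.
By repeated squaring mod 23: 8^{1}≡8, 8^{2}≡18, 8^{4}≡2, 8^{8}≡4. Then 8^{12} = 8^{8+4} ≡ 4 × 2 ≡ 8 mod 23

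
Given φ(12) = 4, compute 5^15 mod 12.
By Euler: 5^{4} ≡ 1 mod 12 since gcd(5, 12) = 1. 15 = 3×4 + 3. So 5^{15} ≡ 5^{3} ≡ 5 mod 12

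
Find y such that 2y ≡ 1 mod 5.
Since 5 is prime, by Fermat 2^(-1) ≡ 2^{3} ≡ 3 mod 5. Verify: 2 × 3 = 6 ≡ 1 mod 5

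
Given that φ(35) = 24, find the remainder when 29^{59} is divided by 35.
By Euler: 29^{24} ≡ 1 (mod 35) since gcd(29, 35) = 1. 59 = 2×24 + 11. So 29^{59} ≡ 29^{11} ≡ 29 (mod 35)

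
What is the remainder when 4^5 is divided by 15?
By repeated squaring (mod 15): 4^{1}≡4, 4^{2}≡1, 4^{4}≡1. Then 4^{5} = 4^{4+1} ≡ 1 × 4 ≡ 4 (mod 15)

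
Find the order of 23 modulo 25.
Powers of 23 mod 25: 23^1≡23, 23^2≡4, 23^3≡17, 23^4≡16, 23^5≡18, 23^6≡14, 23^7≡22, 23^8≡6, 23^9≡13, 23^10≡24, 23^11≡2, 23^12≡21, 23^13≡8, 23^14≡9, 23^15≡7, 23^16≡11, 23^17≡3, 23^18≡19, 23^19≡12, 23^20≡1. Order = 20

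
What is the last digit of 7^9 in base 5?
Using Fermat: 7^{4} ≡ 1 mod 5. 9 ≡ 1 mod 4. So 7^{9} ≡ 7^{1} ≡ 2 mod 5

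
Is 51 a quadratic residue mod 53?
By Euler's criterion: 51^{26} ≡ 52 (mod 53). Since this equals -1 (≡ 52), 51 is not a QR.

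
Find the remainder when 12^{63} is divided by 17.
By Fermat: 12^{16} ≡ 1 mod 17. 63 = 3×16 + 15. So 12^{63} ≡ 12^{15} ≡ 10 mod 17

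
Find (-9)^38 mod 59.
By repeated squaring mod 59: (-9)^{1}≡50, (-9)^{2}≡22, (-9)^{4}≡12, (-9)^{8}≡26, (-9)^{16}≡27, (-9)^{32}≡21. Then (-9)^{38} = (-9)^{32+4+2} ≡ 21 × 12 × 22 ≡ 57 mod 59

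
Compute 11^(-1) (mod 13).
Since 13 is prime, by Fermat 11^(-1) ≡ 11^{11} ≡ 6 (mod 13). Verify: 11 × 6 = 66 ≡ 1 (mod 13)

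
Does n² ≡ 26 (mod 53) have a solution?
By Euler's criterion: 26^{26} ≡ 52 (mod 53). Since this equals -1 (≡ 52), 26 is not a QR.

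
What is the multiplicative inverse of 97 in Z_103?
Since 103 is prime, by Fermat 97^(-1) ≡ 97^{101} ≡ 17 (mod 103). Verify: 97 × 17 = 1649 ≡ 1 (mod 103)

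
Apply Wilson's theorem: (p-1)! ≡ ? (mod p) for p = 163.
By Wilson's theorem, (162)! ≡ -1 ≡ 162 (mod 163)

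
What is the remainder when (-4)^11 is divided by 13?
By repeated squaring (mod 13): (-4)^{1}≡9, (-4)^{2}≡3, (-4)^{4}≡9, (-4)^{8}≡3. Then (-4)^{11} = (-4)^{8+2+1} ≡ 3 × 3 × 9 ≡ 3 (mod 13)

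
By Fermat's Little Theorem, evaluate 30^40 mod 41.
By Fermat's Little Theorem, 30^{40} ≡ 1 mod 41 since 41 is prime and gcd(30, 41) = 1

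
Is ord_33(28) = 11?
Powers of 28 mod 33: 28^1≡28, 28^2≡25, 28^3≡7, 28^4≡31, 28^5≡10, 28^6≡16, 28^7≡19, 28^8≡4, 28^9≡13, 28^10≡1. Already 28^10≡1, so the order is 10 < 11. No, the actual order is 10.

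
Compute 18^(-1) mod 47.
Since 47 is prime, by Fermat 18^(-1) ≡ 18^{45} ≡ 34 mod 47. Verify: 18 × 34 = 612 ≡ 1 mod 47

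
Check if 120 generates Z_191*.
120^{95} ≡ 1 mod 191 and 95 < 190, so ord_191(120) = 95 ≠ 190 and 120 is not a primitive root.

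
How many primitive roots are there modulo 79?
Number of primitive roots mod 79 = φ(p-1) = φ(78) = 24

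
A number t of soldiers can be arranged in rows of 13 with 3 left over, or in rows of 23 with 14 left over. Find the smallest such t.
M = 13 × 23 = 299. M₁ = 23, y₁ ≡ 4 (mod 13). M₂ = 13, y₂ ≡ 16 (mod 23). t = 3×23×4 + 14×13×16 ≡ 198 (mod 299)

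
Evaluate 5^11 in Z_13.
By repeated squaring (mod 13): 5^{1}≡5, 5^{2}≡12, 5^{4}≡1, 5^{8}≡1. Then 5^{11} = 5^{8+2+1} ≡ 1 × 12 × 5 ≡ 8 (mod 13)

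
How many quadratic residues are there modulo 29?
For prime 29, there are (p-1)/2 = (29-1)/2 = 14 quadratic residues (excluding 0).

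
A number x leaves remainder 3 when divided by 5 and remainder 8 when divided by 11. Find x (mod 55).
M = 5 × 11 = 55. M₁ = 11, y₁ ≡ 1 (mod 5). M₂ = 5, y₂ ≡ 9 (mod 11). x = 3×11×1 + 8×5×9 ≡ 8 (mod 55)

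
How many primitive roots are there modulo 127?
A prime p has φ(p-1) primitive roots; here φ(126) = 36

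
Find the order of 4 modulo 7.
Powers of 4 mod 7: 4^1≡4, 4^2≡2, 4^3≡1. So the order of 4 is 3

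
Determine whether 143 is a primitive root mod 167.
ord_167(143) divides 166. For each prime q|166: 143^{83}≡166, 143^{2}≡75, none ≡ 1. So 143 has order 166 and is a primitive root mod 167.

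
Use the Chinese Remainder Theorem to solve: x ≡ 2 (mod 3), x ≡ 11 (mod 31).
M = 3 × 31 = 93. M₁ = 31, y₁ ≡ 1 (mod 3). M₂ = 3, y₂ ≡ 21 (mod 31). x = 2×31×1 + 11×3×21 ≡ 11 (mod 93)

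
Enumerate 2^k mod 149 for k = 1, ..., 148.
2^1, 2^2, ..., 2^{148} mod 149: [2, 4, 8, 16, 32, 64, 128, 107, 65, 130, 111, 73, 146, 143, 137, 125, 101, 53, 106, 63, 126, 103, 57, 114, 79, 9, 18, 36, 72, 144, 139, 129, 109, 69, 138, 127, 105, 61, 122, 95, 41, 82, 15, 30, 60, 120, 91, 33, 66, 132, 115, 81, 13, 26, 52, 104, 59, 118, 87, 25, 50, 100, 51, 102, 55, 110, 71, 142, 135, 121, 93, 37, 74, 148, 147, 145, 141, 133, 117, 85, 21, 42, 84, 19, 38, 76, 3, 6, 12, 24, 48, 96, 43, 86, 23, 46, 92, 35, 70, 140, 131, 113, 77, 5, 10, 20, 40, 80, 11, 22, 44, 88, 27, 54, 108, 67, 134, 119, 89, 29, 58, 116, 83, 17, 34, 68, 136, 123, 97, 45, 90, 31, 62, 124, 99, 49, 98, 47, 94, 39, 78, 7, 14, 28, 56, 112, 75, 1]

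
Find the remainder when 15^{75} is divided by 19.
By Fermat: 15^{18} ≡ 1 mod 19. 75 = 4×18 + 3. So 15^{75} ≡ 15^{3} ≡ 12 mod 19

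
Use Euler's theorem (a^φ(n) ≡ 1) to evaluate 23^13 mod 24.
By Euler: 23^{8} ≡ 1 mod 24 since gcd(23, 24) = 1. 13 = 1×8 + 5. So 23^{13} ≡ 23^{5} ≡ 23 mod 24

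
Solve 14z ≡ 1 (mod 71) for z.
Since 71 is prime, by Fermat 14^(-1) ≡ 14^{69} ≡ 66 (mod 71). Verify: 14 × 66 = 924 ≡ 1 (mod 71)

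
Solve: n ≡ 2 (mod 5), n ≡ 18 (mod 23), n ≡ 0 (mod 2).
M = 5 × 23 × 2 = 230. M₁ = 46, y₁ ≡ 1 (mod 5). M₂ = 10, y₂ ≡ 7 (mod 23). M₃ = 115, y₃ ≡ 1 (mod 2). n = 2×46×1 + 18×10×7 + 0×115×1 ≡ 202 (mod 230)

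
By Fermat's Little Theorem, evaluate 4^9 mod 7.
By Fermat: 4^{6} ≡ 1 (mod 7). So 4^{9} = 4^{6} · 4^{3} ≡ 4^{3} ≡ 1 (mod 7)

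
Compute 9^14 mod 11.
Using Fermat: 9^{10} ≡ 1 (mod 11). 14 ≡ 4 (mod 10). So 9^{14} ≡ 9^{4} ≡ 5 (mod 11)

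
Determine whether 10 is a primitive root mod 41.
10^{5} ≡ 1 (mod 41) and 5 < 40, so ord_41(10) = 5 ≠ 40 and 10 is not a primitive root.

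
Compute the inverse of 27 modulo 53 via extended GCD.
Extended GCD: 27(2) + 53(-1) = 1. So 27^(-1) ≡ 2 mod 53. Verify: 27 × 2 = 54 ≡ 1 mod 53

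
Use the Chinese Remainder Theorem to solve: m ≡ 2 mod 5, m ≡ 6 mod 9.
M = 5 × 9 = 45. M₁ = 9, y₁ ≡ 4 mod 5. M₂ = 5, y₂ ≡ 2 mod 9. m = 2×9×4 + 6×5×2 ≡ 42 mod 45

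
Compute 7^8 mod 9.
By repeated squaring mod 9: 7^{1}≡7, 7^{2}≡4, 7^{4}≡7, 7^{8}≡4. So 7^{8} ≡ 4 mod 9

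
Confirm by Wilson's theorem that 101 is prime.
(100)! mod 101 = 100. Since this equals -1 mod 101, Wilson confirms 101 is prime.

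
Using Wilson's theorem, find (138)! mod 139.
By Wilson's theorem, (138)! ≡ -1 ≡ 138 mod 139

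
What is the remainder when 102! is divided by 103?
By Wilson's theorem, (102)! ≡ -1 ≡ 102 (mod 103)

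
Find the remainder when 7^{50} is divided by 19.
By Fermat: 7^{18} ≡ 1 (mod 19). 50 = 2×18 + 14. So 7^{50} ≡ 7^{14} ≡ 11 (mod 19)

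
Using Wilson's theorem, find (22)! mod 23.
By Wilson's theorem, (22)! ≡ -1 ≡ 22 mod 23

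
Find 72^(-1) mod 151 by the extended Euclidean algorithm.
Extended GCD: 72(-65) + 151(31) = 1. So 72^(-1) ≡ -65 ≡ 86 mod 151. Verify: 72 × 86 = 6192 ≡ 1 mod 151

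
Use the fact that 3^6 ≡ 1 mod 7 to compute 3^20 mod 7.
By Fermat: 3^{6} ≡ 1 mod 7. 20 = 3×6 + 2. So 3^{20} ≡ 3^{2} ≡ 2 mod 7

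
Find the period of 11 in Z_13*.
Powers of 11 mod 13: 11^1≡11, 11^2≡4, 11^3≡5, 11^4≡3, 11^5≡7, 11^6≡12, 11^7≡2, 11^8≡9, 11^9≡8, 11^10≡10, 11^11≡6, 11^12≡1. ord_13(11) = 12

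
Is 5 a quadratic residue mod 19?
By Euler's criterion: 5^{9} ≡ 1 (mod 19). Since this equals 1, 5 is a QR.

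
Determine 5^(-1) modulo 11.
Since 11 is prime, by Fermat 5^(-1) ≡ 5^{9} ≡ 9 mod 11. Verify: 5 × 9 = 45 ≡ 1 mod 11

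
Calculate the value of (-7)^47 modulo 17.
Using Fermat: (-7)^{16} ≡ 1 (mod 17). 47 ≡ 15 (mod 16). So (-7)^{47} ≡ (-7)^{15} ≡ 12 (mod 17)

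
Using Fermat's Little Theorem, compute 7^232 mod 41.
By Fermat: 7^{40} ≡ 1 mod 41. 232 ≡ 32 mod 40. So 7^{232} ≡ 7^{32} ≡ 10 mod 41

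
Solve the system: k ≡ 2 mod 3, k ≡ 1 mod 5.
M = 3 × 5 = 15. M₁ = 5, y₁ ≡ 2 mod 3. M₂ = 3, y₂ ≡ 2 mod 5. k = 2×5×2 + 1×3×2 ≡ 11 mod 15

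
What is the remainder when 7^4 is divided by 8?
7^{4} = 2401 ≡ 1 mod 8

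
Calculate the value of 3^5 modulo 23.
By repeated squaring (mod 23): 3^{1}≡3, 3^{2}≡9, 3^{4}≡12. Then 3^{5} = 3^{4+1} ≡ 12 × 3 ≡ 13 (mod 23)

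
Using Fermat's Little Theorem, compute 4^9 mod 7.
By Fermat: 4^{6} ≡ 1 mod 7. So 4^{9} = 4^{6} · 4^{3} ≡ 4^{3} ≡ 1 mod 7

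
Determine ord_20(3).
Powers of 3 mod 20: 3^1≡3, 3^2≡9, 3^3≡7, 3^4≡1. ord_20(3) = 4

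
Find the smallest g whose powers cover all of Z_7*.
g = 3. For each prime q|6: 3^{3}≡6, 3^{2}≡2, none ≡ 1, so ord_7(3) = 6 and 3 is a primitive root.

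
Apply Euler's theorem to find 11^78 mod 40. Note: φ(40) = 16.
By Euler: 11^{16} ≡ 1 mod 40 since gcd(11, 40) = 1. 78 = 4×16 + 14. So 11^{78} ≡ 11^{14} ≡ 1 mod 40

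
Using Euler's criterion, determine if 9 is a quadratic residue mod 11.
By Euler's criterion: 9^{5} ≡ 1 mod 11. Since this equals 1, 9 is a QR.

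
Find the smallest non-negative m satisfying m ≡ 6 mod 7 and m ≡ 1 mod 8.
M = 7 × 8 = 56. M₁ = 8, y₁ ≡ 1 mod 7. M₂ = 7, y₂ ≡ 7 mod 8. m = 6×8×1 + 1×7×7 ≡ 41 mod 56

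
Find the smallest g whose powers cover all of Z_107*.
g = 2. Powers: [2, 4, 8, 16, 32, 64, 21, 42, 84, 61, ...] generates all 106 non-zero residues.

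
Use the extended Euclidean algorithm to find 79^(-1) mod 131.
Extended GCD: 79(-63) + 131(38) = 1. So 79^(-1) ≡ -63 ≡ 68 mod 131. Verify: 79 × 68 = 5372 ≡ 1 mod 131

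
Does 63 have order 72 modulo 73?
63^{8} ≡ 1 mod 73 and 8 < 72, so ord_73(63) = 8 ≠ 72 and 63 is not a primitive root.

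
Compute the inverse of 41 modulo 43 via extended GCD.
Extended GCD: 41(21) + 43(-20) = 1. So 41^(-1) ≡ 21 (mod 43). Verify: 41 × 21 = 861 ≡ 1 (mod 43)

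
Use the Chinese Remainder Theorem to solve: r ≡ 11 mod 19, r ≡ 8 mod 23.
M = 19 × 23 = 437. M₁ = 23, y₁ ≡ 5 mod 19. M₂ = 19, y₂ ≡ 17 mod 23. r = 11×23×5 + 8×19×17 ≡ 353 mod 437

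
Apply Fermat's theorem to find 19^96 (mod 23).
By Fermat: 19^{22} ≡ 1 (mod 23). 96 = 4×22 + 8. So 19^{96} ≡ 19^{8} ≡ 9 (mod 23)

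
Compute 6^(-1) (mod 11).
Since 11 is prime, by Fermat 6^(-1) ≡ 6^{9} ≡ 2 (mod 11). Verify: 6 × 2 = 12 ≡ 1 (mod 11)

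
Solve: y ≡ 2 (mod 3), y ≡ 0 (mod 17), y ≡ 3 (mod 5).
M = 3 × 17 × 5 = 255. M₁ = 85, y₁ ≡ 1 (mod 3). M₂ = 15, y₂ ≡ 8 (mod 17). M₃ = 51, y₃ ≡ 1 (mod 5). y = 2×85×1 + 0×15×8 + 3×51×1 ≡ 68 (mod 255)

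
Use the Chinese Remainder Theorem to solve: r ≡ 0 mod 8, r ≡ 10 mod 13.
M = 8 × 13 = 104. M₁ = 13, y₁ ≡ 5 mod 8. M₂ = 8, y₂ ≡ 5 mod 13. r = 0×13×5 + 10×8×5 ≡ 88 mod 104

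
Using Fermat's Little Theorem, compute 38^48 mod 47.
By Fermat: 38^{46} ≡ 1 (mod 47). So 38^{48} = 38^{46} · 38^{2} ≡ 38^{2} ≡ 34 (mod 47)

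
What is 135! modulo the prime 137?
(136)! = (135)! × (136) ≡ -1 (mod 137). So (135)! ≡ -1 × (136)^(-1) ≡ (-1)×(-1) = 1 (mod 137)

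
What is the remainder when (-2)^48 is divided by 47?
Using Fermat: (-2)^{46} ≡ 1 (mod 47). 48 ≡ 2 (mod 46). So (-2)^{48} ≡ (-2)^{2} ≡ 4 (mod 47)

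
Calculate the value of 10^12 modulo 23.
By repeated squaring (mod 23): 10^{1}≡10, 10^{2}≡8, 10^{4}≡18, 10^{8}≡2. Then 10^{12} = 10^{8+4} ≡ 2 × 18 ≡ 13 (mod 23)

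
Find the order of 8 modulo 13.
Powers of 8 mod 13: 8^1≡8, 8^2≡12, 8^3≡5, 8^4≡1. So the order of 8 is 4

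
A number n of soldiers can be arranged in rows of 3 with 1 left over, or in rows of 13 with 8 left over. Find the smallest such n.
M = 3 × 13 = 39. M₁ = 13, y₁ ≡ 1 mod 3. M₂ = 3, y₂ ≡ 9 mod 13. n = 1×13×1 + 8×3×9 ≡ 34 mod 39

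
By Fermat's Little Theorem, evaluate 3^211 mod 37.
By Fermat: 3^{36} ≡ 1 mod 37. 211 ≡ 31 mod 36. So 3^{211} ≡ 3^{31} ≡ 30 mod 37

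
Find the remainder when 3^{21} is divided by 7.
By Fermat: 3^{6} ≡ 1 (mod 7). 21 = 3×6 + 3. So 3^{21} ≡ 3^{3} ≡ 6 (mod 7)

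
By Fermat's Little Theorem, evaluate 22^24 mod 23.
By Fermat: 22^{22} ≡ 1 (mod 23). So 22^{24} = 22^{22} · 22^{2} ≡ 22^{2} ≡ 1 (mod 23)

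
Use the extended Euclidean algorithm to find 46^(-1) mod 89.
Extended GCD: 46(-29) + 89(15) = 1. So 46^(-1) ≡ -29 ≡ 60 mod 89. Verify: 46 × 60 = 2760 ≡ 1 mod 89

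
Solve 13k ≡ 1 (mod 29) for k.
Since 29 is prime, by Fermat 13^(-1) ≡ 13^{27} ≡ 9 (mod 29). Verify: 13 × 9 = 117 ≡ 1 (mod 29)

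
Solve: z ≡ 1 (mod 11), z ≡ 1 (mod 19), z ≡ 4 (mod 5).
M = 11 × 19 × 5 = 1045. M₁ = 95, y₁ ≡ 8 (mod 11). M₂ = 55, y₂ ≡ 9 (mod 19). M₃ = 209, y₃ ≡ 4 (mod 5). z = 1×95×8 + 1×55×9 + 4×209×4 ≡ 419 (mod 1045)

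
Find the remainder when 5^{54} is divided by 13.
By Fermat: 5^{12} ≡ 1 (mod 13). 54 = 4×12 + 6. So 5^{54} ≡ 5^{6} ≡ 12 (mod 13)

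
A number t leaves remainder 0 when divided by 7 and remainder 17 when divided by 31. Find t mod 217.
M = 7 × 31 = 217. M₁ = 31, y₁ ≡ 5 mod 7. M₂ = 7, y₂ ≡ 9 mod 31. t = 0×31×5 + 17×7×9 ≡ 203 mod 217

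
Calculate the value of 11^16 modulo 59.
By repeated squaring (mod 59): 11^{1}≡11, 11^{2}≡3, 11^{4}≡9, 11^{8}≡22, 11^{16}≡12. So 11^{16} ≡ 12 (mod 59)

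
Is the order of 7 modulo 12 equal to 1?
Powers of 7 mod 12: 7^1≡7, 7^2≡1. 7^1≡7≢1, so ord ≠ 1. No, the actual order is 2.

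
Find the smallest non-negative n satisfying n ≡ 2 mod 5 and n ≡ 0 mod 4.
M = 5 × 4 = 20. M₁ = 4, y₁ ≡ 4 mod 5. M₂ = 5, y₂ ≡ 1 mod 4. n = 2×4×4 + 0×5×1 ≡ 12 mod 20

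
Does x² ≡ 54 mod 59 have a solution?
By Euler's criterion: 54^{29} ≡ 58 mod 59. Since this equals -1 (≡ 58), 54 is not a QR.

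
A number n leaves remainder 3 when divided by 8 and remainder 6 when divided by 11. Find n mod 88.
M = 8 × 11 = 88. M₁ = 11, y₁ ≡ 3 mod 8. M₂ = 8, y₂ ≡ 7 mod 11. n = 3×11×3 + 6×8×7 ≡ 83 mod 88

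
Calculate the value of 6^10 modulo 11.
Using Fermat: 6^{10} ≡ 1 (mod 11). 10 ≡ 0 (mod 10). So 6^{10} ≡ 6^{0} ≡ 1 (mod 11)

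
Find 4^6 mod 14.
By repeated squaring mod 14: 4^{1}≡4, 4^{2}≡2, 4^{4}≡4. Then 4^{6} = 4^{4+2} ≡ 4 × 2 ≡ 8 mod 14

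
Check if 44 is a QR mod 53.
By Euler's criterion: 44^{26} ≡ 1 (mod 53). Since this equals 1, 44 is a QR.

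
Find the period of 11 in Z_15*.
Powers of 11 mod 15: 11^1≡11, 11^2≡1. Order = 2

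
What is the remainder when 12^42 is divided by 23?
Using Fermat: 12^{22} ≡ 1 mod 23. 42 ≡ 20 mod 22. So 12^{42} ≡ 12^{20} ≡ 4 mod 23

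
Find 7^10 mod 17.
By repeated squaring mod 17: 7^{1}≡7, 7^{2}≡15, 7^{4}≡4, 7^{8}≡16. Then 7^{10} = 7^{8+2} ≡ 16 × 15 ≡ 2 mod 17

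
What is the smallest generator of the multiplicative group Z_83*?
g = 2. For each prime q|82: 2^{41}≡82, 2^{2}≡4, none ≡ 1, so ord_83(2) = 82 and 2 is a primitive root.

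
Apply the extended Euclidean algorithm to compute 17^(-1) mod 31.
Extended GCD: 17(11) + 31(-6) = 1. So 17^(-1) ≡ 11 (mod 31). Verify: 17 × 11 = 187 ≡ 1 (mod 31)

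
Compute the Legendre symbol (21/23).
(21/23) = 21^{11} mod 23 = -1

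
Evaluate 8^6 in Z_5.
Using Fermat: 8^{4} ≡ 1 (mod 5). 6 ≡ 2 (mod 4). So 8^{6} ≡ 8^{2} ≡ 4 (mod 5)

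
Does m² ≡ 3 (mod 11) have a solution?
By Euler's criterion: 3^{5} ≡ 1 (mod 11). Since this equals 1, 3 is a QR.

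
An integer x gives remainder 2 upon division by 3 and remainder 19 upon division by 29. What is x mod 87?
M = 3 × 29 = 87. M₁ = 29, y₁ ≡ 2 mod 3. M₂ = 3, y₂ ≡ 10 mod 29. x = 2×29×2 + 19×3×10 ≡ 77 mod 87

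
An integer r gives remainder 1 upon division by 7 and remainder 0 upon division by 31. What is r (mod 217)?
M = 7 × 31 = 217. M₁ = 31, y₁ ≡ 5 (mod 7). M₂ = 7, y₂ ≡ 9 (mod 31). r = 1×31×5 + 0×7×9 ≡ 155 (mod 217)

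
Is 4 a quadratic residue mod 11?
By Euler's criterion: 4^{5} ≡ 1 mod 11. Since this equals 1, 4 is a QR.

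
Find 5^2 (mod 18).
5^{2} = 25 ≡ 7 (mod 18)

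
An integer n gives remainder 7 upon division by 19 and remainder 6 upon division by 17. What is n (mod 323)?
M = 19 × 17 = 323. M₁ = 17, y₁ ≡ 9 (mod 19). M₂ = 19, y₂ ≡ 9 (mod 17). n = 7×17×9 + 6×19×9 ≡ 159 (mod 323)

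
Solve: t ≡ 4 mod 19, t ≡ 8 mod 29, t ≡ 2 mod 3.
M = 19 × 29 × 3 = 1653. M₁ = 87, y₁ ≡ 7 mod 19. M₂ = 57, y₂ ≡ 28 mod 29. M₃ = 551, y₃ ≡ 2 mod 3. t = 4×87×7 + 8×57×28 + 2×551×2 ≡ 878 mod 1653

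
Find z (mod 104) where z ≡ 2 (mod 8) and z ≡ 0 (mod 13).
M = 8 × 13 = 104. M₁ = 13, y₁ ≡ 5 (mod 8). M₂ = 8, y₂ ≡ 5 (mod 13). z = 2×13×5 + 0×8×5 ≡ 26 (mod 104)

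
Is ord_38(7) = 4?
Powers of 7 mod 38: 7^1≡7, 7^2≡11, 7^3≡1. Already 7^3≡1, so the order is 3 < 4. No, the actual order is 3.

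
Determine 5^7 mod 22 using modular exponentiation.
By repeated squaring mod 22: 5^{1}≡5, 5^{2}≡3, 5^{4}≡9. Then 5^{7} = 5^{4+2+1} ≡ 9 × 3 × 5 ≡ 3 mod 22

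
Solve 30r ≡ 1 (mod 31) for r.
Since 31 is prime, by Fermat 30^(-1) ≡ 30^{29} ≡ 30 (mod 31). Verify: 30 × 30 = 900 ≡ 1 (mod 31)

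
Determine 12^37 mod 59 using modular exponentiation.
By repeated squaring mod 59: 12^{1}≡12, 12^{2}≡26, 12^{4}≡27, 12^{8}≡21, 12^{16}≡28, 12^{32}≡17. Then 12^{37} = 12^{32+4+1} ≡ 17 × 27 × 12 ≡ 21 mod 59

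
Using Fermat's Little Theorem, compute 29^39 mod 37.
By Fermat: 29^{36} ≡ 1 mod 37. So 29^{39} = 29^{36} · 29^{3} ≡ 29^{3} ≡ 6 mod 37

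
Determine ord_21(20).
Powers of 20 mod 21: 20^1≡20, 20^2≡1. Order = 2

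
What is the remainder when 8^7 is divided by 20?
By repeated squaring mod 20: 8^{1}≡8, 8^{2}≡4, 8^{4}≡16. Then 8^{7} = 8^{4+2+1} ≡ 16 × 4 × 8 ≡ 12 mod 20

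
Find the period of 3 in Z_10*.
Powers of 3 mod 10: 3^1≡3, 3^2≡9, 3^3≡7, 3^4≡1. Order = 4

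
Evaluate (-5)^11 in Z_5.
By repeated squaring mod 5: (-5)^{1}≡0, (-5)^{2}≡0, (-5)^{4}≡0, (-5)^{8}≡0. Then (-5)^{11} = (-5)^{8+2+1} ≡ 0 × 0 × 0 ≡ 0 mod 5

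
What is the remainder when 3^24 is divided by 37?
By repeated squaring (mod 37): 3^{1}≡3, 3^{2}≡9, 3^{4}≡7, 3^{8}≡12, 3^{16}≡33. Then 3^{24} = 3^{16+8} ≡ 33 × 12 ≡ 26 (mod 37)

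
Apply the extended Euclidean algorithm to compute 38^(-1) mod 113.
Extended GCD: 38(3) + 113(-1) = 1. So 38^(-1) ≡ 3 mod 113. Verify: 38 × 3 = 114 ≡ 1 mod 113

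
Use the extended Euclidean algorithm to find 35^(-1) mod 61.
Extended GCD: 35(7) + 61(-4) = 1. So 35^(-1) ≡ 7 (mod 61). Verify: 35 × 7 = 245 ≡ 1 (mod 61)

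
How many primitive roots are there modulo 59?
A prime p has φ(p-1) primitive roots; here φ(58) = 28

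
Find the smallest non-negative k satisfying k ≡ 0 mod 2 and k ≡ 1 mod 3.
M = 2 × 3 = 6. M₁ = 3, y₁ ≡ 1 mod 2. M₂ = 2, y₂ ≡ 2 mod 3. k = 0×3×1 + 1×2×2 ≡ 4 mod 6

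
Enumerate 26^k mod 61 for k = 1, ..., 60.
26^1, 26^2, ..., 26^{60} mod 61: [26, 5, 8, 25, 40, 3, 17, 15, 24, 14, 59, 9, 51, 45, 11, 42, 55, 27, 31, 13, 33, 4, 43, 20, 32, 39, 38, 12, 7, 60, 35, 56, 53, 36, 21, 58, 44, 46, 37, 47, 2, 52, 10, 16, 50, 19, 6, 34, 30, 48, 28, 57, 18, 41, 29, 22, 23, 49, 54, 1]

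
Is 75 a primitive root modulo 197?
ord_197(75) divides 196. For each prime q|196: 75^{98}≡196, 75^{28}≡178, none ≡ 1. So 75 has order 196 and is a primitive root mod 197.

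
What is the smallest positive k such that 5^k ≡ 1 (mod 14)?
Powers of 5 mod 14: 5^1≡5, 5^2≡11, 5^3≡13, 5^4≡9, 5^5≡3, 5^6≡1. So the order of 5 is 6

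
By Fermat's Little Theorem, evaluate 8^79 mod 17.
By Fermat: 8^{16} ≡ 1 mod 17. 79 = 4×16 + 15. So 8^{79} ≡ 8^{15} ≡ 15 mod 17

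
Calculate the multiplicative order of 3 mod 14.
Powers of 3 mod 14: 3^1≡3, 3^2≡9, 3^3≡13, 3^4≡11, 3^5≡5, 3^6≡1. ord_14(3) = 6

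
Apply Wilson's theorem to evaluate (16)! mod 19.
(18)! = (16)! × (17) × (18) ≡ -1 (mod 19). So (16)! ≡ -1 × [(18)(17)]^(-1) ≡ 9 (mod 19)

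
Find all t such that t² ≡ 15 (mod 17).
The square roots of 15 mod 17 are 7 and 10. Verify: 7² = 49 ≡ 15 (mod 17)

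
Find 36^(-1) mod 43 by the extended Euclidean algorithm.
Extended GCD: 36(6) + 43(-5) = 1. So 36^(-1) ≡ 6 mod 43. Verify: 36 × 6 = 216 ≡ 1 mod 43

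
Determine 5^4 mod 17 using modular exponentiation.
5^{4} = 625 ≡ 13 (mod 17)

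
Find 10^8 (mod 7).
Using Fermat: 10^{6} ≡ 1 (mod 7). 8 ≡ 2 (mod 6). So 10^{8} ≡ 10^{2} ≡ 2 (mod 7)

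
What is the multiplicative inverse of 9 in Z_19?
Since 19 is prime, by Fermat 9^(-1) ≡ 9^{17} ≡ 17 mod 19. Verify: 9 × 17 = 153 ≡ 1 mod 19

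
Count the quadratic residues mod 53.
The squaring map on Z_53* is 2-to-1, so there are (52)/2 = 26 QRs.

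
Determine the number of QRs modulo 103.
For prime 103, there are (p-1)/2 = (103-1)/2 = 51 quadratic residues (excluding 0).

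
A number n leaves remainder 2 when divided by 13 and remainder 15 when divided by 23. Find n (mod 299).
M = 13 × 23 = 299. M₁ = 23, y₁ ≡ 4 (mod 13). M₂ = 13, y₂ ≡ 16 (mod 23). n = 2×23×4 + 15×13×16 ≡ 15 (mod 299)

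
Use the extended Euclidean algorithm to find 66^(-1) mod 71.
Extended GCD: 66(14) + 71(-13) = 1. So 66^(-1) ≡ 14 mod 71. Verify: 66 × 14 = 924 ≡ 1 mod 71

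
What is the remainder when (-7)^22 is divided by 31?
By repeated squaring mod 31: (-7)^{1}≡24, (-7)^{2}≡18, (-7)^{4}≡14, (-7)^{8}≡10, (-7)^{16}≡7. Then (-7)^{22} = (-7)^{16+4+2} ≡ 7 × 14 × 18 ≡ 28 mod 31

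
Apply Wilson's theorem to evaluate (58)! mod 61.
(60)! = (58)! × (59) × (60) ≡ -1 mod 61. So (58)! ≡ -1 × [(60)(59)]^(-1) ≡ 30 mod 61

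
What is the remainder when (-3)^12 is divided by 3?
By repeated squaring mod 3: (-3)^{1}≡0, (-3)^{2}≡0, (-3)^{4}≡0, (-3)^{8}≡0. Then (-3)^{12} = (-3)^{8+4} ≡ 0 × 0 ≡ 0 mod 3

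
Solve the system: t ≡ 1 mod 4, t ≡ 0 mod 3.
M = 4 × 3 = 12. M₁ = 3, y₁ ≡ 3 mod 4. M₂ = 4, y₂ ≡ 1 mod 3. t = 1×3×3 + 0×4×1 ≡ 9 mod 12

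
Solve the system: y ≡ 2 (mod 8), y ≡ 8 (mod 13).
M = 8 × 13 = 104. M₁ = 13, y₁ ≡ 5 (mod 8). M₂ = 8, y₂ ≡ 5 (mod 13). y = 2×13×5 + 8×8×5 ≡ 34 (mod 104)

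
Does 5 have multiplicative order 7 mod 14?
Powers of 5 mod 14: 5^1≡5, 5^2≡11, 5^3≡13, 5^4≡9, 5^5≡3, 5^6≡1. Already 5^6≡1, so the order is 6 < 7. No, the actual order is 6.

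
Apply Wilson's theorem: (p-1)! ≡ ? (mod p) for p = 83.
By Wilson's theorem, (82)! ≡ -1 ≡ 82 mod 83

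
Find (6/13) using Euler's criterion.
(6/13) = 6^{6} mod 13 = -1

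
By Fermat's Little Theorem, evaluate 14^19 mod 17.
By Fermat: 14^{16} ≡ 1 mod 17. So 14^{19} = 14^{16} · 14^{3} ≡ 14^{3} ≡ 7 mod 17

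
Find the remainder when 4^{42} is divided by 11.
By Fermat: 4^{10} ≡ 1 (mod 11). 42 = 4×10 + 2. So 4^{42} ≡ 4^{2} ≡ 5 (mod 11)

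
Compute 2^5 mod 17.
By repeated squaring (mod 17): 2^{1}≡2, 2^{2}≡4, 2^{4}≡16. Then 2^{5} = 2^{4+1} ≡ 16 × 2 ≡ 15 (mod 17)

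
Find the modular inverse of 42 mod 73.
Since 73 is prime, by Fermat 42^(-1) ≡ 42^{71} ≡ 40 (mod 73). Verify: 42 × 40 = 1680 ≡ 1 (mod 73)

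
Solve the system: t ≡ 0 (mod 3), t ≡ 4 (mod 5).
M = 3 × 5 = 15. M₁ = 5, y₁ ≡ 2 (mod 3). M₂ = 3, y₂ ≡ 2 (mod 5). t = 0×5×2 + 4×3×2 ≡ 9 (mod 15)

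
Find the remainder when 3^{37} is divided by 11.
By Fermat: 3^{10} ≡ 1 mod 11. 37 = 3×10 + 7. So 3^{37} ≡ 3^{7} ≡ 9 mod 11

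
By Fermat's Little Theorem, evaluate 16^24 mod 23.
By Fermat: 16^{22} ≡ 1 mod 23. So 16^{24} = 16^{22} · 16^{2} ≡ 16^{2} ≡ 3 mod 23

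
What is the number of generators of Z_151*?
There are φ(151-1) = φ(150) = 40 primitive roots modulo 151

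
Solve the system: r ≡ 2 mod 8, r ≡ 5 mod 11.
M = 8 × 11 = 88. M₁ = 11, y₁ ≡ 3 mod 8. M₂ = 8, y₂ ≡ 7 mod 11. r = 2×11×3 + 5×8×7 ≡ 82 mod 88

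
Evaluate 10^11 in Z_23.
By repeated squaring mod 23: 10^{1}≡10, 10^{2}≡8, 10^{4}≡18, 10^{8}≡2. Then 10^{11} = 10^{8+2+1} ≡ 2 × 8 × 10 ≡ 22 mod 23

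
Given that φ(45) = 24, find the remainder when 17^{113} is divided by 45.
By Euler: 17^{24} ≡ 1 mod 45 since gcd(17, 45) = 1. 113 = 4×24 + 17. So 17^{113} ≡ 17^{17} ≡ 17 mod 45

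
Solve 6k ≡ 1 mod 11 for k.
Since 11 is prime, by Fermat 6^(-1) ≡ 6^{9} ≡ 2 mod 11. Verify: 6 × 2 = 12 ≡ 1 mod 11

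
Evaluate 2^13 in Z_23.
By repeated squaring mod 23: 2^{1}≡2, 2^{2}≡4, 2^{4}≡16, 2^{8}≡3. Then 2^{13} = 2^{8+4+1} ≡ 3 × 16 × 2 ≡ 4 mod 23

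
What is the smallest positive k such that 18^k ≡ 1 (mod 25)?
Powers of 18 mod 25: 18^1≡18, 18^2≡24, 18^3≡7, 18^4≡1. ord_25(18) = 4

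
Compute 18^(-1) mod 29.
Since 29 is prime, by Fermat 18^(-1) ≡ 18^{27} ≡ 21 mod 29. Verify: 18 × 21 = 378 ≡ 1 mod 29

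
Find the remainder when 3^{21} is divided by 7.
By Fermat: 3^{6} ≡ 1 (mod 7). 21 = 3×6 + 3. So 3^{21} ≡ 3^{3} ≡ 6 (mod 7)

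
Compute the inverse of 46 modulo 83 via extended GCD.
Extended GCD: 46(-9) + 83(5) = 1. So 46^(-1) ≡ -9 ≡ 74 mod 83. Verify: 46 × 74 = 3404 ≡ 1 mod 83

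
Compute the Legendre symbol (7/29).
(7/29) = 7^{14} mod 29 = 1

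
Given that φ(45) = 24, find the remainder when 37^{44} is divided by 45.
By Euler: 37^{24} ≡ 1 mod 45 since gcd(37, 45) = 1. 44 = 1×24 + 20. So 37^{44} ≡ 37^{20} ≡ 1 mod 45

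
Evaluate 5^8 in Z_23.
By repeated squaring mod 23: 5^{1}≡5, 5^{2}≡2, 5^{4}≡4, 5^{8}≡16. So 5^{8} ≡ 16 mod 23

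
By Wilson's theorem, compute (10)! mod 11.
By Wilson's theorem, (10)! ≡ -1 ≡ 10 mod 11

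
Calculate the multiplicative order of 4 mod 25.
Powers of 4 mod 25: 4^1≡4, 4^2≡16, 4^3≡14, 4^4≡6, 4^5≡24, 4^6≡21, 4^7≡9, 4^8≡11, 4^9≡19, 4^10≡1. ord_25(4) = 10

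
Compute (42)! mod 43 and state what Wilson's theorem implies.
(42)! mod 43 = 42. Since this equals -1 mod 43, Wilson confirms 43 is prime.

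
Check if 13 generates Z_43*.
13^{21} ≡ 1 mod 43 and 21 < 42, so ord_43(13) = 21 ≠ 42 and 13 is not a primitive root.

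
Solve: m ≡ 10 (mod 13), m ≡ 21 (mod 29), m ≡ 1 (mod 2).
M = 13 × 29 × 2 = 754. M₁ = 58, y₁ ≡ 11 (mod 13). M₂ = 26, y₂ ≡ 19 (mod 29). M₃ = 377, y₃ ≡ 1 (mod 2). m = 10×58×11 + 21×26×19 + 1×377×1 ≡ 543 (mod 754)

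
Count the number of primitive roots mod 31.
There are φ(31-1) = φ(30) = 8 primitive roots modulo 31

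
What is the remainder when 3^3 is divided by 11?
3^{3} = 27 ≡ 5 mod 11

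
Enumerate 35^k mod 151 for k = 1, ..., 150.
35^1, 35^2, ..., 35^{150} mod 151: [35, 17, 142, 138, 149, 81, 117, 18, 26, 4, 140, 68, 115, 99, 143, 22, 15, 72, 104, 16, 107, 121, 7, 94, 119, 88, 60, 137, 114, 64, 126, 31, 28, 74, 23, 50, 89, 95, 3, 105, 51, 124, 112, 145, 92, 49, 54, 78, 12, 118, 53, 43, 146, 127, 66, 45, 65, 10, 48, 19, 61, 21, 131, 55, 113, 29, 109, 40, 41, 76, 93, 84, 71, 69, 150, 116, 134, 9, 13, 2, 70, 34, 133, 125, 147, 11, 83, 36, 52, 8, 129, 136, 79, 47, 135, 44, 30, 144, 57, 32, 63, 91, 14, 37, 87, 25, 120, 123, 77, 128, 101, 62, 56, 148, 46, 100, 27, 39, 6, 59, 102, 97, 73, 139, 33, 98, 108, 5, 24, 85, 106, 86, 141, 103, 132, 90, 130, 20, 96, 38, 122, 42, 111, 110, 75, 58, 67, 80, 82, 1]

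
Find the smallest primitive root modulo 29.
g = 2. Powers: [2, 4, 8, 16, 3, 6, 12, 24, 19, ...] generates all 28 non-zero residues.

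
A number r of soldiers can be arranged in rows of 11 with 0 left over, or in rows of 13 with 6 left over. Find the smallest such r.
M = 11 × 13 = 143. M₁ = 13, y₁ ≡ 6 mod 11. M₂ = 11, y₂ ≡ 6 mod 13. r = 0×13×6 + 6×11×6 ≡ 110 mod 143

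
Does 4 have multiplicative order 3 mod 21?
Powers of 4 mod 21: 4^1≡4, 4^2≡16, 4^3≡1. First k with 4^k≡1 is k=3. Yes, ord_21(4) = 3.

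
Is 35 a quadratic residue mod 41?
By Euler's criterion: 35^{20} ≡ 40 (mod 41). Since this equals -1 (≡ 40), 35 is not a QR.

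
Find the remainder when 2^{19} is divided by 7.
By Fermat: 2^{6} ≡ 1 (mod 7). 19 = 3×6 + 1. So 2^{19} ≡ 2^{1} ≡ 2 (mod 7)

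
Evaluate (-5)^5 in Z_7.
By repeated squaring mod 7: (-5)^{1}≡2, (-5)^{2}≡4, (-5)^{4}≡2. Then (-5)^{5} = (-5)^{4+1} ≡ 2 × 2 ≡ 4 mod 7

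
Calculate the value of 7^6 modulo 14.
By repeated squaring mod 14: 7^{1}≡7, 7^{2}≡7, 7^{4}≡7. Then 7^{6} = 7^{4+2} ≡ 7 × 7 ≡ 7 mod 14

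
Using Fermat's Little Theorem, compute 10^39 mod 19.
By Fermat: 10^{18} ≡ 1 mod 19. 39 = 2×18 + 3. So 10^{39} ≡ 10^{3} ≡ 12 mod 19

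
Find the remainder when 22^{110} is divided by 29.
By Fermat: 22^{28} ≡ 1 mod 29. 110 = 3×28 + 26. So 22^{110} ≡ 22^{26} ≡ 16 mod 29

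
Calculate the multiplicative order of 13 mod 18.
Powers of 13 mod 18: 13^1≡13, 13^2≡7, 13^3≡1. So the order of 13 is 3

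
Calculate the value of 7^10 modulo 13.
By repeated squaring mod 13: 7^{1}≡7, 7^{2}≡10, 7^{4}≡9, 7^{8}≡3. Then 7^{10} = 7^{8+2} ≡ 3 × 10 ≡ 4 mod 13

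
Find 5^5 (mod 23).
By repeated squaring (mod 23): 5^{1}≡5, 5^{2}≡2, 5^{4}≡4. Then 5^{5} = 5^{4+1} ≡ 4 × 5 ≡ 20 (mod 23)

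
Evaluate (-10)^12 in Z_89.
By repeated squaring mod 89: (-10)^{1}≡79, (-10)^{2}≡11, (-10)^{4}≡32, (-10)^{8}≡45. Then (-10)^{12} = (-10)^{8+4} ≡ 45 × 32 ≡ 16 mod 89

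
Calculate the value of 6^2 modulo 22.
6^{2} = 36 ≡ 14 mod 22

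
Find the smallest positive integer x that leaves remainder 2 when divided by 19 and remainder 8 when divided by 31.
M = 19 × 31 = 589. M₁ = 31, y₁ ≡ 8 (mod 19). M₂ = 19, y₂ ≡ 18 (mod 31). x = 2×31×8 + 8×19×18 ≡ 287 (mod 589)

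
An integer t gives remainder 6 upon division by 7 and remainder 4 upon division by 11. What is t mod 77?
M = 7 × 11 = 77. M₁ = 11, y₁ ≡ 2 mod 7. M₂ = 7, y₂ ≡ 8 mod 11. t = 6×11×2 + 4×7×8 ≡ 48 mod 77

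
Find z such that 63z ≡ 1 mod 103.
Since 103 is prime, by Fermat 63^(-1) ≡ 63^{101} ≡ 18 mod 103. Verify: 63 × 18 = 1134 ≡ 1 mod 103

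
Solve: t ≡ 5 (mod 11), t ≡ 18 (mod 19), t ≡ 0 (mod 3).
M = 11 × 19 × 3 = 627. M₁ = 57, y₁ ≡ 6 (mod 11). M₂ = 33, y₂ ≡ 15 (mod 19). M₃ = 209, y₃ ≡ 2 (mod 3). t = 5×57×6 + 18×33×15 + 0×209×2 ≡ 588 (mod 627)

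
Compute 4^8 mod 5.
Using Fermat: 4^{4} ≡ 1 (mod 5). 8 ≡ 0 (mod 4). So 4^{8} ≡ 4^{0} ≡ 1 (mod 5)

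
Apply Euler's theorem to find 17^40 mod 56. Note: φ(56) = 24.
By Euler: 17^{24} ≡ 1 mod 56 since gcd(17, 56) = 1. 40 = 1×24 + 16. So 17^{40} ≡ 17^{16} ≡ 25 mod 56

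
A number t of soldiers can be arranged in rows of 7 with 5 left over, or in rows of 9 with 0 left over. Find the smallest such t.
M = 7 × 9 = 63. M₁ = 9, y₁ ≡ 4 mod 7. M₂ = 7, y₂ ≡ 4 mod 9. t = 5×9×4 + 0×7×4 ≡ 54 mod 63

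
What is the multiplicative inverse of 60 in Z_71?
Since 71 is prime, by Fermat 60^(-1) ≡ 60^{69} ≡ 58 mod 71. Verify: 60 × 58 = 3480 ≡ 1 mod 71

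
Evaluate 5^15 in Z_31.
By repeated squaring mod 31: 5^{1}≡5, 5^{2}≡25, 5^{4}≡5, 5^{8}≡25. Then 5^{15} = 5^{8+4+2+1} ≡ 25 × 5 × 25 × 5 ≡ 1 mod 31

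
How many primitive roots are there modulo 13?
There are φ(13-1) = φ(12) = 4 primitive roots modulo 13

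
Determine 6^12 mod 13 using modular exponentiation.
Using Fermat: 6^{12} ≡ 1 (mod 13). 12 ≡ 0 (mod 12). So 6^{12} ≡ 6^{0} ≡ 1 (mod 13)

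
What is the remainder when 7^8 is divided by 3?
Using Fermat: 7^{2} ≡ 1 (mod 3). 8 ≡ 0 (mod 2). So 7^{8} ≡ 7^{0} ≡ 1 (mod 3)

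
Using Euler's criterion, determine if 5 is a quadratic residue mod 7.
By Euler's criterion: 5^{3} ≡ 6 (mod 7). Since this equals -1 (≡ 6), 5 is not a QR.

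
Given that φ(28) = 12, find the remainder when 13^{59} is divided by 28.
By Euler: 13^{12} ≡ 1 (mod 28) since gcd(13, 28) = 1. 59 = 4×12 + 11. So 13^{59} ≡ 13^{11} ≡ 13 (mod 28)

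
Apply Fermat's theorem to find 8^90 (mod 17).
By Fermat: 8^{16} ≡ 1 (mod 17). 90 = 5×16 + 10. So 8^{90} ≡ 8^{10} ≡ 13 (mod 17)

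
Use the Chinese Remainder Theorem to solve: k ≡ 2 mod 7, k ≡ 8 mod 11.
M = 7 × 11 = 77. M₁ = 11, y₁ ≡ 2 mod 7. M₂ = 7, y₂ ≡ 8 mod 11. k = 2×11×2 + 8×7×8 ≡ 30 mod 77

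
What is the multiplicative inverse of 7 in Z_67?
Since 67 is prime, by Fermat 7^(-1) ≡ 7^{65} ≡ 48 mod 67. Verify: 7 × 48 = 336 ≡ 1 mod 67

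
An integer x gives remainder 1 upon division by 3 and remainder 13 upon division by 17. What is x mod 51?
M = 3 × 17 = 51. M₁ = 17, y₁ ≡ 2 mod 3. M₂ = 3, y₂ ≡ 6 mod 17. x = 1×17×2 + 13×3×6 ≡ 13 mod 51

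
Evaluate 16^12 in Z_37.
By repeated squaring mod 37: 16^{1}≡16, 16^{2}≡34, 16^{4}≡9, 16^{8}≡7. Then 16^{12} = 16^{8+4} ≡ 7 × 9 ≡ 26 mod 37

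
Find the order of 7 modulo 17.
Powers of 7 mod 17: 7^1≡7, 7^2≡15, 7^3≡3, 7^4≡4, 7^5≡11, 7^6≡9, 7^7≡12, 7^8≡16, 7^9≡10, 7^10≡2, 7^11≡14, 7^12≡13, 7^13≡6, 7^14≡8, 7^15≡5, 7^16≡1. ord_17(7) = 16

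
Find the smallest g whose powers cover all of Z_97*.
g = 5. Powers: [5, 25, 28, 43, 21, 8, 40, 6, 30, ...] generates all 96 non-zero residues.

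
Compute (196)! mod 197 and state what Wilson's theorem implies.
(196)! mod 197 = 196. Since this equals -1 mod 197, Wilson confirms 197 is prime.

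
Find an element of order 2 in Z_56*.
13 has order 2 mod 56 since 13^{2} ≡ 1 (mod 56) and no smaller power works.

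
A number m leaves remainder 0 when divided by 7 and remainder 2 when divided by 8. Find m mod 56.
M = 7 × 8 = 56. M₁ = 8, y₁ ≡ 1 mod 7. M₂ = 7, y₂ ≡ 7 mod 8. m = 0×8×1 + 2×7×7 ≡ 42 mod 56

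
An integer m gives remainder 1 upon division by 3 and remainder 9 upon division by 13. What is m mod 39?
M = 3 × 13 = 39. M₁ = 13, y₁ ≡ 1 mod 3. M₂ = 3, y₂ ≡ 9 mod 13. m = 1×13×1 + 9×3×9 ≡ 22 mod 39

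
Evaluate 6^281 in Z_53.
Using Fermat: 6^{52} ≡ 1 mod 53. 281 ≡ 21 mod 52. So 6^{281} ≡ 6^{21} ≡ 7 mod 53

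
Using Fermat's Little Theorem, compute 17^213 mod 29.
By Fermat: 17^{28} ≡ 1 (mod 29). 213 ≡ 17 (mod 28). So 17^{213} ≡ 17^{17} ≡ 17 (mod 29)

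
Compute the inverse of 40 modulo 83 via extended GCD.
Extended GCD: 40(27) + 83(-13) = 1. So 40^(-1) ≡ 27 (mod 83). Verify: 40 × 27 = 1080 ≡ 1 (mod 83)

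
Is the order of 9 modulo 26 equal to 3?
Powers of 9 mod 26: 9^1≡9, 9^2≡3, 9^3≡1. First k with 9^k≡1 is k=3. Yes, ord_26(9) = 3.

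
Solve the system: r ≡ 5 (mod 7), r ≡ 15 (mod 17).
M = 7 × 17 = 119. M₁ = 17, y₁ ≡ 5 (mod 7). M₂ = 7, y₂ ≡ 5 (mod 17). r = 5×17×5 + 15×7×5 ≡ 117 (mod 119)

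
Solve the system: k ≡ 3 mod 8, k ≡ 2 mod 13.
M = 8 × 13 = 104. M₁ = 13, y₁ ≡ 5 mod 8. M₂ = 8, y₂ ≡ 5 mod 13. k = 3×13×5 + 2×8×5 ≡ 67 mod 104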